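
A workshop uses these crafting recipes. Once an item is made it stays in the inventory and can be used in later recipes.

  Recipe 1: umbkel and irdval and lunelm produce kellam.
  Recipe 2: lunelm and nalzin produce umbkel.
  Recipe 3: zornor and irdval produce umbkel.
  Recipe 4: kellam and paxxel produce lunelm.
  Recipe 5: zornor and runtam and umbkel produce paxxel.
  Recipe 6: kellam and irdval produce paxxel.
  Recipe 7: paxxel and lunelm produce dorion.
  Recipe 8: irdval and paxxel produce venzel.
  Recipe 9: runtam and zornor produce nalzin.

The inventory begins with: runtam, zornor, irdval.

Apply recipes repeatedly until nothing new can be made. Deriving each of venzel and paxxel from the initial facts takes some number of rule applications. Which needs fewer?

paxxel

paxxel: zornor and irdval → umbkel (Recipe 3). zornor and runtam and umbkel → paxxel (Recipe 5). [2 rule applications]
venzel: zornor and irdval → umbkel (Recipe 3). zornor and runtam and umbkel → paxxel (Recipe 5). irdval and paxxel → venzel (Recipe 8). [3 rule applications]
paxxel needs fewer.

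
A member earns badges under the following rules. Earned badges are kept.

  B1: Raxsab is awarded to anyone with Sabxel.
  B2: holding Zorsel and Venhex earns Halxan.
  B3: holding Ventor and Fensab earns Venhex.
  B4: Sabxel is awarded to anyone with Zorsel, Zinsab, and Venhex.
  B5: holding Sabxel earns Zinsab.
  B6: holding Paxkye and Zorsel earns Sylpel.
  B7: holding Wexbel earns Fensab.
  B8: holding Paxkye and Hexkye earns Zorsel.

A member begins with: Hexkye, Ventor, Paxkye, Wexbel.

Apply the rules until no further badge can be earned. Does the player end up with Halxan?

Yes

With Paxkye and Hexkye, Zorsel is earned (B8).
With Wexbel, Fensab is earned (B7).
With Ventor and Fensab, Venhex is earned (B3).
With Zorsel and Venhex, Halxan is earned (B2).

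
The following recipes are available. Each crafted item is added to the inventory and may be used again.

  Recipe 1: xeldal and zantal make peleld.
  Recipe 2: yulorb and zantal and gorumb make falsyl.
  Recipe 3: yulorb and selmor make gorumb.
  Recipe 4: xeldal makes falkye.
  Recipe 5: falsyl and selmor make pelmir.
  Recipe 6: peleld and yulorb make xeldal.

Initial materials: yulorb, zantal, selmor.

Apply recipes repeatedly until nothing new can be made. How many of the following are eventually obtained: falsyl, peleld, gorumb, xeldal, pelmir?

3

yulorb and selmor → gorumb (Recipe 3).
yulorb and zantal and gorumb → falsyl (Recipe 2).
Using Recipe 5, falsyl and selmor make pelmir.
falsyl: reached.
peleld would need xeldal and zantal (Recipe 1), but xeldal is never obtained.
gorumb: reached.
xeldal would need peleld and yulorb (Recipe 6), but peleld is never obtained.
pelmir: reached.
Reached: falsyl, gorumb, and pelmir — 3 of the 5.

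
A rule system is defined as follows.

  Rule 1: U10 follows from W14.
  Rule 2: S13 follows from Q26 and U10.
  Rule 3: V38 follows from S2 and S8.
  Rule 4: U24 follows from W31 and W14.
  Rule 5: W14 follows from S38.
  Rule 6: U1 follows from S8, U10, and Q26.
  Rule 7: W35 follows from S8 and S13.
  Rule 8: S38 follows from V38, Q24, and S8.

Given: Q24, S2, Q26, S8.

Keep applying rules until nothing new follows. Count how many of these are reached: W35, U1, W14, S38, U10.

From S2 and S8, Rule 3 gives V38.
From V38, Q24, and S8, Rule 8 gives S38.
S38 holds, so W14 follows (Rule 5).
From W14, Rule 1 gives U10.
Q26 and U10 hold, so S13 follows (Rule 2).
S8, U10, and Q26 hold, so U1 follows (Rule 6).
From S8 and S13, Rule 7 gives W35.
W35: reached.
U1: reached.
W14: reached.
S38: reached.
U10: reached.
All 5 are reached.

5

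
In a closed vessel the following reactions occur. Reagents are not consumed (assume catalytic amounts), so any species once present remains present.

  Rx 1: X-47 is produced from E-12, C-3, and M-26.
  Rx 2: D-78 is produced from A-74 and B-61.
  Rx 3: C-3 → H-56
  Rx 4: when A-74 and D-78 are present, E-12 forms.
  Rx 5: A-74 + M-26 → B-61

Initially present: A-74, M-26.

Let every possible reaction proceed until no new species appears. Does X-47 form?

No

X-47 would need E-12, C-3, and M-26 (Rx 1), but C-3 never forms.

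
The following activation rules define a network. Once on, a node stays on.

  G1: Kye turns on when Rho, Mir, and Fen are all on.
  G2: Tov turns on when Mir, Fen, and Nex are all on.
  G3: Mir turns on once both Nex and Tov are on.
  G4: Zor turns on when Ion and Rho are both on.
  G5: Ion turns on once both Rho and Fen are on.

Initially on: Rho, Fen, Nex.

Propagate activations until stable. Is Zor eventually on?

Rho and Fen are on, so Ion turns on (G5).
Ion and Rho are on, so Zor turns on (G4).

Yes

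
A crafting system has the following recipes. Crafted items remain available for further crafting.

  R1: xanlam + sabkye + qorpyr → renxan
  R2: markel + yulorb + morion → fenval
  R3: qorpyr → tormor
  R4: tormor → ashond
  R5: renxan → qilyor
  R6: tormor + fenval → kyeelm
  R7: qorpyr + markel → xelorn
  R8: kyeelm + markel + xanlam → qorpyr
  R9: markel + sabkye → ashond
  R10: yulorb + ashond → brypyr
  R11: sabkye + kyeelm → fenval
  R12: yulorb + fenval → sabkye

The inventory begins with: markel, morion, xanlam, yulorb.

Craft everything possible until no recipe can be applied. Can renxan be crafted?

renxan would need xanlam, sabkye, and qorpyr (R1), but qorpyr is never obtained.

No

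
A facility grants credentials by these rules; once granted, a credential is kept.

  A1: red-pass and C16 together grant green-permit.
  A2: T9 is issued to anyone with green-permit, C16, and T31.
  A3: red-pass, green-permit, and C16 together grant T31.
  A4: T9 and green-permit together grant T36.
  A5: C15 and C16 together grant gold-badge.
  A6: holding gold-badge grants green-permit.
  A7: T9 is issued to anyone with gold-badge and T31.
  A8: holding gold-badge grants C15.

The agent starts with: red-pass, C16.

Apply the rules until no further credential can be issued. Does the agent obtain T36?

Holding red-pass and C16 grants green-permit (A1).
Holding red-pass, green-permit, and C16 grants T31 (A3).
Holding green-permit, C16, and T31 grants T9 (A2).
Holding T9 and green-permit grants T36 (A4).

Yes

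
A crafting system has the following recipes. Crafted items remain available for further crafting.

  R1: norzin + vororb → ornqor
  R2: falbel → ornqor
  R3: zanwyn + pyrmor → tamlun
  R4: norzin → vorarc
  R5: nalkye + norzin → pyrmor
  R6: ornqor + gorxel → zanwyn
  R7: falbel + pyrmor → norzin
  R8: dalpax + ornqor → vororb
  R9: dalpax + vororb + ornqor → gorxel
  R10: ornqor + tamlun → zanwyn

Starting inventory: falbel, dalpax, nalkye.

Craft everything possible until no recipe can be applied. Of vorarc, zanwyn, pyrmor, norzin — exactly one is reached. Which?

Using R2, falbel makes ornqor.
Using R8, dalpax and ornqor make vororb.
Using R9, dalpax, vororb, and ornqor make gorxel.
Using R6, ornqor and gorxel make zanwyn.
pyrmor would need nalkye and norzin (R5), but norzin is never obtained. vorarc would need norzin (R4), but norzin is never obtained. norzin would need falbel and pyrmor (R7), but pyrmor is never obtained.

zanwyn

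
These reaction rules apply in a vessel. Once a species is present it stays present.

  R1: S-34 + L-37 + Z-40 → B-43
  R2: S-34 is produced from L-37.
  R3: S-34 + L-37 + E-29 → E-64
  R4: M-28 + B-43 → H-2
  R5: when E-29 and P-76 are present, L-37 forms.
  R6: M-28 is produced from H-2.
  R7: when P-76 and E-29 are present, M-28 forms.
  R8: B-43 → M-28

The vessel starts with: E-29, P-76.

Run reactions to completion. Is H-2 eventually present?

No

H-2 would need M-28 and B-43 (R4), but B-43 never forms.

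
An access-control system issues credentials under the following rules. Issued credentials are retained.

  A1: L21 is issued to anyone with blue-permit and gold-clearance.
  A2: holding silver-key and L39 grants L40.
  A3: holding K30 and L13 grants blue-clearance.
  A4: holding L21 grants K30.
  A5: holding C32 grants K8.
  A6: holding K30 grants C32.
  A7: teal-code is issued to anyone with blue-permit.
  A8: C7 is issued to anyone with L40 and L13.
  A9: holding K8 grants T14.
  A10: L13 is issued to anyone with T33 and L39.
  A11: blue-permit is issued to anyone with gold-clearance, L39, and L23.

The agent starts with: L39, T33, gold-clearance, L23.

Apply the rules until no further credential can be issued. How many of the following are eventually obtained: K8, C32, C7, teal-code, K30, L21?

Holding gold-clearance, L39, and L23 grants blue-permit (A11).
Holding blue-permit grants teal-code (A7).
Holding blue-permit and gold-clearance grants L21 (A1).
Holding L21 grants K30 (A4).
Holding K30 grants C32 (A6).
Holding C32 grants K8 (A5).
K8: reached.
C32: reached.
C7 would need L40 and L13 (A8), but L40 is never granted.
teal-code: reached.
K30: reached.
L21: reached.
Reached: K8, C32, teal-code, K30, and L21 — 5 of the 6.

5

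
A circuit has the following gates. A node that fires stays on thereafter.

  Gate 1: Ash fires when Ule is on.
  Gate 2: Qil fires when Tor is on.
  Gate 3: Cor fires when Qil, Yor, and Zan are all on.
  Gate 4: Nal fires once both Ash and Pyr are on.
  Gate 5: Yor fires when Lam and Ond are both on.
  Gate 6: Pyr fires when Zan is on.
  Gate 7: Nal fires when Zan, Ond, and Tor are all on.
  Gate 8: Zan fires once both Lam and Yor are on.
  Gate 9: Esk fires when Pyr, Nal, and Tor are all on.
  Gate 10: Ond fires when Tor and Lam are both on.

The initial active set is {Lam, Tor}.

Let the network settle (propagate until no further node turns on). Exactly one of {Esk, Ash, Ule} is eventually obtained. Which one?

Tor and Lam are on, so Ond fires (Gate 10).
Lam and Ond are on, so Yor fires (Gate 5).
Lam and Yor are on, so Zan fires (Gate 8).
Zan, Ond, and Tor are on, so Nal fires (Gate 7).
Gate 6: Zan on → Pyr on.
Gate 9: Pyr, Nal, and Tor on → Esk on.
No rule produces Ule, and it is not given. Ash would need Ule (Gate 1), but Ule never turns on.

Esk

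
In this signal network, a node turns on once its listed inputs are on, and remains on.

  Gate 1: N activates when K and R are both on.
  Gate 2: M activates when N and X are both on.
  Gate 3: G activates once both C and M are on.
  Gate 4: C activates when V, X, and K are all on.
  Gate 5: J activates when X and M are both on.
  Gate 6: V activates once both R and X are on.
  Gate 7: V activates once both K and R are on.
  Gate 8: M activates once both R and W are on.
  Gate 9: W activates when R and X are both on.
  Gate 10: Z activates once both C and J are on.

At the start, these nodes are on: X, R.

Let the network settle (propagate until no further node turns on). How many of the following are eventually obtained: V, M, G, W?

R and X are on, so V activates (Gate 6).
R and X are on, so W activates (Gate 9).
Gate 8: R and W on → M on.
V: reached.
M: reached.
G would need C and M (Gate 3), but C never turns on.
W: reached.
Reached: V, M, and W — 3 of the 4.

3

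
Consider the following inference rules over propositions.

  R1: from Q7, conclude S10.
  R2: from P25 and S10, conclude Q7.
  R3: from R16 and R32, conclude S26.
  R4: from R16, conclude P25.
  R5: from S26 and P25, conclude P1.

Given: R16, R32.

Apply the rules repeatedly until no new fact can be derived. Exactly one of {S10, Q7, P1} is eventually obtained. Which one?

P1

From R16 and R32, R3 gives S26.
R16 holds, so P25 follows (R4).
S26 and P25 hold, so P1 follows (R5).
S10 would need Q7 (R1), but Q7 is never established. Q7 would need P25 and S10 (R2), but S10 is never established.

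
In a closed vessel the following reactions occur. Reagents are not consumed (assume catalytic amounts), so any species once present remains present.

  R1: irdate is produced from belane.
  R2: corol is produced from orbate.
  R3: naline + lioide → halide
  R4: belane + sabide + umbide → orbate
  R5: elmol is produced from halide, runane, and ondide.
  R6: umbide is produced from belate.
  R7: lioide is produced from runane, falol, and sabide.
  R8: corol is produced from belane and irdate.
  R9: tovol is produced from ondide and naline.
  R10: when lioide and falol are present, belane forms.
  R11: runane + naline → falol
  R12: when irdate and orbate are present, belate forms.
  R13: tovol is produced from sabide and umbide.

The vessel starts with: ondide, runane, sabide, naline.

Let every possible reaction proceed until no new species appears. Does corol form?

Yes

runane and naline present → falol forms (R11).
runane, falol, and sabide present → lioide forms (R7).
lioide and falol present → belane forms (R10).
belane present → irdate forms (R1).
belane and irdate present → corol forms (R8).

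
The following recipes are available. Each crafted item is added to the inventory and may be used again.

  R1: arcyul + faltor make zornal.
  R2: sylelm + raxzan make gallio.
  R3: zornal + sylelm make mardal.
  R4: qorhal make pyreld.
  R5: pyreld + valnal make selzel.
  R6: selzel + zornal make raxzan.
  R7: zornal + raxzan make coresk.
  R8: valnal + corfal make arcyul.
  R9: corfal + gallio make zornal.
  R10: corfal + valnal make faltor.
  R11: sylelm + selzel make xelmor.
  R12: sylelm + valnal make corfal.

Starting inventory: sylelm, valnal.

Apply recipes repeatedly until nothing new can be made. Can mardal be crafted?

Using R12, sylelm and valnal make corfal.
corfal + valnal → faltor (R10).
Using R8, valnal and corfal make arcyul.
Using R1, arcyul and faltor make zornal.
Using R3, zornal and sylelm make mardal.

Yes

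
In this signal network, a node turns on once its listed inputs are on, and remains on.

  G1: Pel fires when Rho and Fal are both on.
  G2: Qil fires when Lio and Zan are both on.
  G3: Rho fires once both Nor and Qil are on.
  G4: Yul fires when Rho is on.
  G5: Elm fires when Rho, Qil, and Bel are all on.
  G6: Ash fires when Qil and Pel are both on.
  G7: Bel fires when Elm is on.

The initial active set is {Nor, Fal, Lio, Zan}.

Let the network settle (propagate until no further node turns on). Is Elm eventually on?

No

Elm would need Rho, Qil, and Bel (G5), but Bel never turns on.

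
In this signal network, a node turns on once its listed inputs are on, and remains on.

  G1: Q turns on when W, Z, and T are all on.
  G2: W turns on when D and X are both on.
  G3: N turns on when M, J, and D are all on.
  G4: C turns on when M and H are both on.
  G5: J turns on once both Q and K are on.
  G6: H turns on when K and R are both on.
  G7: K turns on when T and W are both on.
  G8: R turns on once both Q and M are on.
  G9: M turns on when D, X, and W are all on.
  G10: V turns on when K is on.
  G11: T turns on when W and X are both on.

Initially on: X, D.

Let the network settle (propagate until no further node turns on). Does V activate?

D and X are on, so W turns on (G2).
W and X are on, so T turns on (G11).
T and W are on, so K turns on (G7).
K is on, so V turns on (G10).

Yes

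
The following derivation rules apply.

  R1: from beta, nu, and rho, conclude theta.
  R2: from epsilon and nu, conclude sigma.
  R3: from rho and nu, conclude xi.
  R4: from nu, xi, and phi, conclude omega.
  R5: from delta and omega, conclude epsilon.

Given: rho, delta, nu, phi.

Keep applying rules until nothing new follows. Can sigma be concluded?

rho and nu hold, so xi follows (R3).
nu, xi, and phi hold, so omega follows (R4).
From delta and omega, R5 gives epsilon.
From epsilon and nu, R2 gives sigma.

Yes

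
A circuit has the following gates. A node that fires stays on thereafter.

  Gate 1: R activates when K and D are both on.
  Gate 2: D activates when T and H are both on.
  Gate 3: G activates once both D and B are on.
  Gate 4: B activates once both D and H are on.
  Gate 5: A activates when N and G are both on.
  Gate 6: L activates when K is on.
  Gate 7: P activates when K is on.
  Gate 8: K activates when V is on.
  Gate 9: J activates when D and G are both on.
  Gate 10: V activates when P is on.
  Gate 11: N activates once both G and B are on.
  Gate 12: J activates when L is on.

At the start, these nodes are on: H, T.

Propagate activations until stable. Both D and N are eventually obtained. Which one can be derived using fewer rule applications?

D

D: Gate 2: T and H on → D on. [1 rule application]
N: Gate 2: T and H on → D on. D and H are on, so B activates (Gate 4). D and B are on, so G activates (Gate 3). G and B are on, so N activates (Gate 11). [4 rule applications]
D needs fewer.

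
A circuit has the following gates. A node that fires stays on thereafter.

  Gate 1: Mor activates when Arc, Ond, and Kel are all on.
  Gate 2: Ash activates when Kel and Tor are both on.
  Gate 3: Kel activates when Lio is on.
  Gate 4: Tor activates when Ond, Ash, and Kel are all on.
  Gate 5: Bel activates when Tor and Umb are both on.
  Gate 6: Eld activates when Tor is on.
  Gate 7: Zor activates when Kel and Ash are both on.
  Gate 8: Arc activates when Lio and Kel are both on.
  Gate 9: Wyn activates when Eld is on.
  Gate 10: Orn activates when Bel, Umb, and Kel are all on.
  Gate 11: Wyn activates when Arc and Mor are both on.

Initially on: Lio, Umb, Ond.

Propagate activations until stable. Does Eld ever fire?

No

Eld would need Tor (Gate 6), but Tor never turns on.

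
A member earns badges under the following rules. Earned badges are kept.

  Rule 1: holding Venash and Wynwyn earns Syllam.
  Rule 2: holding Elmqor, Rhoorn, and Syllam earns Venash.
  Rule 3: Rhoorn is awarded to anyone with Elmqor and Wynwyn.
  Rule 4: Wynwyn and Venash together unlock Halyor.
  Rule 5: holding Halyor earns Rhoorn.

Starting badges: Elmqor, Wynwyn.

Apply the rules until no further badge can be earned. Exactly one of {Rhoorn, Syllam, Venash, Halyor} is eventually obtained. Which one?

Rhoorn

With Elmqor and Wynwyn, Rhoorn is earned (Rule 3).
Halyor would need Wynwyn and Venash (Rule 4), but Venash is never earned. Venash would need Elmqor, Rhoorn, and Syllam (Rule 2), but Syllam is never earned. Syllam would need Venash and Wynwyn (Rule 1), but Venash is never earned.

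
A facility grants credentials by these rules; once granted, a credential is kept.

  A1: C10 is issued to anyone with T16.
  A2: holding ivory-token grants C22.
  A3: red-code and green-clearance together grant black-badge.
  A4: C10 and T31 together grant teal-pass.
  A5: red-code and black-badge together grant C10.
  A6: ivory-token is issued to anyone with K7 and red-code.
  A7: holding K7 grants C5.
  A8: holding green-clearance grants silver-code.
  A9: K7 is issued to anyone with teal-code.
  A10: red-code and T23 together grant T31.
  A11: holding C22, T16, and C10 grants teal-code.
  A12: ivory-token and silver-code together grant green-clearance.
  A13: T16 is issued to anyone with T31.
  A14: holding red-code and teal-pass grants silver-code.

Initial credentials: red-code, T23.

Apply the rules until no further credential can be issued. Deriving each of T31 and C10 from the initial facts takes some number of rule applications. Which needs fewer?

T31: Holding red-code and T23 grants T31 (A10). [1 rule application]
C10: Holding red-code and T23 grants T31 (A10). Holding T31 grants T16 (A13). Holding T16 grants C10 (A1). [3 rule applications]
T31 needs fewer.

T31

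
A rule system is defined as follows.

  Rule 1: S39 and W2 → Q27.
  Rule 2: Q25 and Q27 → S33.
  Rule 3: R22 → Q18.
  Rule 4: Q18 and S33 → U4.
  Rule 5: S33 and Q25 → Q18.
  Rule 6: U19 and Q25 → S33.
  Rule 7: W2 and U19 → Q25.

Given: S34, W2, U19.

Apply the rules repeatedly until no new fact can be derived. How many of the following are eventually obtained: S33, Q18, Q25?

From W2 and U19, Rule 7 gives Q25.
From U19 and Q25, Rule 6 gives S33.
S33 and Q25 hold, so Q18 follows (Rule 5).
S33: reached.
Q18: reached.
Q25: reached.
All 3 are reached.

3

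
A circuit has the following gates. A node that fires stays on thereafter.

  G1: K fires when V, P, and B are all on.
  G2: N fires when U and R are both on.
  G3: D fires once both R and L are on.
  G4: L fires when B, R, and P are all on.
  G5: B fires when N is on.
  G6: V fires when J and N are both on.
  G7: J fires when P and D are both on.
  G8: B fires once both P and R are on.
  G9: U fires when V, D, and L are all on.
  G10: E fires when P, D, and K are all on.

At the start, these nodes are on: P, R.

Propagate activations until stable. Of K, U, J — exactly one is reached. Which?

P and R are on, so B fires (G8).
G4: B, R, and P on → L on.
R and L are on, so D fires (G3).
G7: P and D on → J on.
K would need V, P, and B (G1), but V never turns on. U would need V, D, and L (G9), but V never turns on.

J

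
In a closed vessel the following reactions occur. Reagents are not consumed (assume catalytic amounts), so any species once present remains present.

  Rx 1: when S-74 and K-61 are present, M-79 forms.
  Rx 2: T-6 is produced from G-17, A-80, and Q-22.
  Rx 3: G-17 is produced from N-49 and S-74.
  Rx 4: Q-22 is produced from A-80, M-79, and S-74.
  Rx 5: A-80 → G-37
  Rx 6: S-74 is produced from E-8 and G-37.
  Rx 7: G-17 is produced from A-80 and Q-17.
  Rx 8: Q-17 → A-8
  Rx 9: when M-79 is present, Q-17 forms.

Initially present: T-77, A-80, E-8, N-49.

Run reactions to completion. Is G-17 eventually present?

Yes

A-80 present → G-37 forms (Rx 5).
E-8 and G-37 present → S-74 forms (Rx 6).
N-49 and S-74 present → G-17 forms (Rx 3).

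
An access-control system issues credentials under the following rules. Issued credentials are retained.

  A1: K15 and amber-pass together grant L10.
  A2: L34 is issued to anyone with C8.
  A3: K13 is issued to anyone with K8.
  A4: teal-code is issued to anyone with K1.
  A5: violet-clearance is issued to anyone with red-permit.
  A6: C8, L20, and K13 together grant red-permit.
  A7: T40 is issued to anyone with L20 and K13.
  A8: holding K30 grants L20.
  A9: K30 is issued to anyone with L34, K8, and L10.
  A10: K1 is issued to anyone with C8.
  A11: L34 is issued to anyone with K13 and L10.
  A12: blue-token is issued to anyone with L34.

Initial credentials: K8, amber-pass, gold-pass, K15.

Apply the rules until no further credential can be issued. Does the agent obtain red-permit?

red-permit would need C8, L20, and K13 (A6), but C8 is never granted.

No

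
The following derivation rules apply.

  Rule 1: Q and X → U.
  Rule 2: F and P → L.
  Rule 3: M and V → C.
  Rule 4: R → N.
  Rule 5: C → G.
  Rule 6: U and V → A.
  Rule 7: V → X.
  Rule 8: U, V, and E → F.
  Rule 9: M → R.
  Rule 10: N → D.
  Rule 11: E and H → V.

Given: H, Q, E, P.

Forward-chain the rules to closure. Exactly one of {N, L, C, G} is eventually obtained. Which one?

E and H hold, so V follows (Rule 11).
V holds, so X follows (Rule 7).
Q and X hold, so U follows (Rule 1).
From U, V, and E, Rule 8 gives F.
F and P hold, so L follows (Rule 2).
N would need R (Rule 4), but R is never established. G would need C (Rule 5), but C is never established. C would need M and V (Rule 3), but M is never established.

L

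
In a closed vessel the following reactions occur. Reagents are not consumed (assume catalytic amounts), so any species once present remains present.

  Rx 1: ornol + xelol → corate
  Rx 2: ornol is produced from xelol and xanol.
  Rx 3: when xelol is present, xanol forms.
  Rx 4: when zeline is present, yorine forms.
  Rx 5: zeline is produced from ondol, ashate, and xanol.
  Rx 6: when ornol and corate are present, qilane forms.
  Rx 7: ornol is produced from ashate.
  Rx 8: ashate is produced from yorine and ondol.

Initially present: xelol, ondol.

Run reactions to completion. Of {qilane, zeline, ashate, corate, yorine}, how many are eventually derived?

xelol present → xanol forms (Rx 3).
xelol and xanol present → ornol forms (Rx 2).
ornol and xelol present → corate forms (Rx 1).
ornol and corate present → qilane forms (Rx 6).
qilane: reached.
zeline would need ondol, ashate, and xanol (Rx 5), but ashate never forms.
ashate would need yorine and ondol (Rx 8), but yorine never forms.
corate: reached.
yorine would need zeline (Rx 4), but zeline never forms.
Reached: qilane and corate — 2 of the 5.

2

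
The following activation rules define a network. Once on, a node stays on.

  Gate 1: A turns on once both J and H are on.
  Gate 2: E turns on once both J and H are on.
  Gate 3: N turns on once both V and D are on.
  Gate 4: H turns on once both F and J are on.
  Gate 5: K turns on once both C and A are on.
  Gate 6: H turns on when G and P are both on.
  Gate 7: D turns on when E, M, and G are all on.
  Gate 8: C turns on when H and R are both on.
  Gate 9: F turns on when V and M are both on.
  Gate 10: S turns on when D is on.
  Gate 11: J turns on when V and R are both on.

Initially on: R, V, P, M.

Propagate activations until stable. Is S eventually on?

S would need D (Gate 10), but D never turns on.

No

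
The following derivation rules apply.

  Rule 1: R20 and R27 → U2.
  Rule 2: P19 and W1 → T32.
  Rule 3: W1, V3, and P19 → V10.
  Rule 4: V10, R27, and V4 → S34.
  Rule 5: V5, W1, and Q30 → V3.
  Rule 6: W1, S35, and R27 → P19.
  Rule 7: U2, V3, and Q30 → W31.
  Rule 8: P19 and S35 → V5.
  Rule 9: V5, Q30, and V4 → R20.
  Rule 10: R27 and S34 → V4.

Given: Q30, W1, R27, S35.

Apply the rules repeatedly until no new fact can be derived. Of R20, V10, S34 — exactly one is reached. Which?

W1, S35, and R27 hold, so P19 follows (Rule 6).
From P19 and S35, Rule 8 gives V5.
From V5, W1, and Q30, Rule 5 gives V3.
From W1, V3, and P19, Rule 3 gives V10.
R20 would need V5, Q30, and V4 (Rule 9), but V4 is never established. S34 would need V10, R27, and V4 (Rule 4), but V4 is never established.

V10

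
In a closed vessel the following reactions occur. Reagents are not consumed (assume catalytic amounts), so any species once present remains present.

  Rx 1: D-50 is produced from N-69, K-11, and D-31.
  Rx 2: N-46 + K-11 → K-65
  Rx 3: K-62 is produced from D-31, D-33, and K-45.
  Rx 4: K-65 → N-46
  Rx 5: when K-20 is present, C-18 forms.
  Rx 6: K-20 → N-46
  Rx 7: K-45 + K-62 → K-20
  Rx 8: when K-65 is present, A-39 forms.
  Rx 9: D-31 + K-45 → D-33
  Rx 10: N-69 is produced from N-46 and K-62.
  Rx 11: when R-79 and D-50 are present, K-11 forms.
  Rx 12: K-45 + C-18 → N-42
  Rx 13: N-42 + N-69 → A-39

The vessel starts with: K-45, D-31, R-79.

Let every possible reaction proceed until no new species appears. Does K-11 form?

K-11 would need R-79 and D-50 (Rx 11), but D-50 never forms.

No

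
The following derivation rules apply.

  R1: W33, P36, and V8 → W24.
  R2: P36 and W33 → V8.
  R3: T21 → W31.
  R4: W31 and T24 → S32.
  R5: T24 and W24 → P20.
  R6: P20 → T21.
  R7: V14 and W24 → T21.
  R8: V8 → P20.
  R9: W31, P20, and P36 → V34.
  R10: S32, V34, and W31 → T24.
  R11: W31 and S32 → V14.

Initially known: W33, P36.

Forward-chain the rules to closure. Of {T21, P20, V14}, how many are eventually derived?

From P36 and W33, R2 gives V8.
From V8, R8 gives P20.
From P20, R6 gives T21.
T21: reached.
P20: reached.
V14 would need W31 and S32 (R11), but S32 is never established.
Reached: T21 and P20 — 2 of the 3.

2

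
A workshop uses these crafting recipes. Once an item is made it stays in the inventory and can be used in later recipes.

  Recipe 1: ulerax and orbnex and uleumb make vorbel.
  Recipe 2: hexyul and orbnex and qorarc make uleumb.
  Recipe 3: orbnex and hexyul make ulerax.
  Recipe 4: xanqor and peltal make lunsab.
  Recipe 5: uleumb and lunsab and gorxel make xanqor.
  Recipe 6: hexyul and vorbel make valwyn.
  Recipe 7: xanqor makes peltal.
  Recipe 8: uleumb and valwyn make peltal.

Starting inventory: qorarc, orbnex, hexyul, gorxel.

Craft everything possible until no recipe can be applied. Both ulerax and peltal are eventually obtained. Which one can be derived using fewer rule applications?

ulerax: Using Recipe 3, orbnex and hexyul make ulerax. [1 rule application]
peltal: hexyul and orbnex and qorarc → uleumb (Recipe 2). Using Recipe 3, orbnex and hexyul make ulerax. ulerax and orbnex and uleumb → vorbel (Recipe 1). Using Recipe 6, hexyul and vorbel make valwyn. Using Recipe 8, uleumb and valwyn make peltal. [5 rule applications]
ulerax needs fewer.

ulerax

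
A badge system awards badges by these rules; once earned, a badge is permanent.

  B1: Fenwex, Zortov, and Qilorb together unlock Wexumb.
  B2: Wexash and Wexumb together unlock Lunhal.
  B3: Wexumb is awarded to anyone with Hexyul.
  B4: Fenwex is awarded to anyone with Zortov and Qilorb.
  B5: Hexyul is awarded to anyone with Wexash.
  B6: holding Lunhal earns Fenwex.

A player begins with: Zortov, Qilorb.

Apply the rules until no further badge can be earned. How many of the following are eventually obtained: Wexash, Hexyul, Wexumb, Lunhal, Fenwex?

2

With Zortov and Qilorb, Fenwex is earned (B4).
With Fenwex, Zortov, and Qilorb, Wexumb is earned (B1).
No rule produces Wexash, and it is not given.
Hexyul would need Wexash (B5), but Wexash is never earned.
Wexumb: reached.
Lunhal would need Wexash and Wexumb (B2), but Wexash is never earned.
Fenwex: reached.
Reached: Wexumb and Fenwex — 2 of the 5.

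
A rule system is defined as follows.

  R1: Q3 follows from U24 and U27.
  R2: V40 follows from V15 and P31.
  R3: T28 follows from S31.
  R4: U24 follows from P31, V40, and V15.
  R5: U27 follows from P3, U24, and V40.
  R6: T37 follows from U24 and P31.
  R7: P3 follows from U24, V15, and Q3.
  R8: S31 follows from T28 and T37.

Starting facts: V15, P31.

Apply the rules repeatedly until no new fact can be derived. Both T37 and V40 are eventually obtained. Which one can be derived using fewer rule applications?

V40

V40: V15 and P31 hold, so V40 follows (R2). [1 rule application]
T37: V15 and P31 hold, so V40 follows (R2). P31, V40, and V15 hold, so U24 follows (R4). U24 and P31 hold, so T37 follows (R6). [3 rule applications]
V40 needs fewer.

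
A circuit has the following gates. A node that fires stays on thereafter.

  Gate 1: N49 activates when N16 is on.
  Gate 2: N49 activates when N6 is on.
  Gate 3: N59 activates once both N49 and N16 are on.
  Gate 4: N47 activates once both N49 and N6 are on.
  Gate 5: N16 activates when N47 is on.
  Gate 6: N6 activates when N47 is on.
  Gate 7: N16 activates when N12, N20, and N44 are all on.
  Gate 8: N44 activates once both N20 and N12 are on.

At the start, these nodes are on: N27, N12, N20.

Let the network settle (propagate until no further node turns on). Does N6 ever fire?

N6 would need N47 (Gate 6), but N47 never turns on.

No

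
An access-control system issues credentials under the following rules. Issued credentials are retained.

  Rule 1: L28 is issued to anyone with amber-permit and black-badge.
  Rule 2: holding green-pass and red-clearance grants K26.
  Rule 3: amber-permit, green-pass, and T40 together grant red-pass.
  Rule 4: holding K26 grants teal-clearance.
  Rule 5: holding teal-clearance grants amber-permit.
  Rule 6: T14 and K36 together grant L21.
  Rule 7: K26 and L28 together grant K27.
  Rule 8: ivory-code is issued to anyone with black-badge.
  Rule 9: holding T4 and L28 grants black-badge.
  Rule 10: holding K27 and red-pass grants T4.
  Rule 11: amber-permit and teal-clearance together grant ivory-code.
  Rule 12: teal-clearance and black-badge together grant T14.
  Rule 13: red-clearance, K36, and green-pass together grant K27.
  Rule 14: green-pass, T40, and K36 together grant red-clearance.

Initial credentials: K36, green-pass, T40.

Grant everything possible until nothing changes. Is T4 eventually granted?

Holding green-pass, T40, and K36 grants red-clearance (Rule 14).
Holding red-clearance, K36, and green-pass grants K27 (Rule 13).
Holding green-pass and red-clearance grants K26 (Rule 2).
Holding K26 grants teal-clearance (Rule 4).
Holding teal-clearance grants amber-permit (Rule 5).
Holding amber-permit, green-pass, and T40 grants red-pass (Rule 3).
Holding K27 and red-pass grants T4 (Rule 10).

Yes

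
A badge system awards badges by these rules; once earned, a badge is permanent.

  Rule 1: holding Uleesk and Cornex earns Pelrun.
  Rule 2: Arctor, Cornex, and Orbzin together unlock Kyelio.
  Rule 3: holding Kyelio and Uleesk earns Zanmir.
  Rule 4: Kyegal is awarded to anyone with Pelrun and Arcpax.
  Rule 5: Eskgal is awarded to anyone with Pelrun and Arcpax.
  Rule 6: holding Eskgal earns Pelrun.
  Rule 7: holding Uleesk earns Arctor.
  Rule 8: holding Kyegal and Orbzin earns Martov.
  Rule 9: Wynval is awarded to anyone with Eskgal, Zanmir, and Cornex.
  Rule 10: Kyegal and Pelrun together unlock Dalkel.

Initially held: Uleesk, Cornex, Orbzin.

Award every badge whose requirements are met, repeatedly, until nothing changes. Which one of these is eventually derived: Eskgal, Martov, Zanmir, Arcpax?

Zanmir

With Uleesk, Arctor is earned (Rule 7).
With Arctor, Cornex, and Orbzin, Kyelio is earned (Rule 2).
With Kyelio and Uleesk, Zanmir is earned (Rule 3).
No rule produces Arcpax, and it is not given. Martov would need Kyegal and Orbzin (Rule 8), but Kyegal is never earned. Eskgal would need Pelrun and Arcpax (Rule 5), but Arcpax is never earned.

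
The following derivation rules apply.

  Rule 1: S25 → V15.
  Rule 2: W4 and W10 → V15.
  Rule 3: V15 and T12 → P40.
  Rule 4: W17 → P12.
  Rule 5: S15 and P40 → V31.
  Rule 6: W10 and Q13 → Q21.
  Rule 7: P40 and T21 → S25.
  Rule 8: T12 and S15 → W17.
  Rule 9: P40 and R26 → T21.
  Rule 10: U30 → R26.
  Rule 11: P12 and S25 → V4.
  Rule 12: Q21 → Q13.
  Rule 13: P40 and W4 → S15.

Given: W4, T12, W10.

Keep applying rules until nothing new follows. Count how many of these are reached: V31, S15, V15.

3

W4 and W10 hold, so V15 follows (Rule 2).
V15 and T12 hold, so P40 follows (Rule 3).
From P40 and W4, Rule 13 gives S15.
From S15 and P40, Rule 5 gives V31.
V31: reached.
S15: reached.
V15: reached.
All 3 are reached.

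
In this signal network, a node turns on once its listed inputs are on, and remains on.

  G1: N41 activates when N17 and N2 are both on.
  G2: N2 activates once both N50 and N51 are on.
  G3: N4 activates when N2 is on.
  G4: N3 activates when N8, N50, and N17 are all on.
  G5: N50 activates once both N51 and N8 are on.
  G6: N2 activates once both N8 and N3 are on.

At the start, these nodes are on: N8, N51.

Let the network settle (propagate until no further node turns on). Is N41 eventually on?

No

N41 would need N17 and N2 (G1), but N17 never turns on.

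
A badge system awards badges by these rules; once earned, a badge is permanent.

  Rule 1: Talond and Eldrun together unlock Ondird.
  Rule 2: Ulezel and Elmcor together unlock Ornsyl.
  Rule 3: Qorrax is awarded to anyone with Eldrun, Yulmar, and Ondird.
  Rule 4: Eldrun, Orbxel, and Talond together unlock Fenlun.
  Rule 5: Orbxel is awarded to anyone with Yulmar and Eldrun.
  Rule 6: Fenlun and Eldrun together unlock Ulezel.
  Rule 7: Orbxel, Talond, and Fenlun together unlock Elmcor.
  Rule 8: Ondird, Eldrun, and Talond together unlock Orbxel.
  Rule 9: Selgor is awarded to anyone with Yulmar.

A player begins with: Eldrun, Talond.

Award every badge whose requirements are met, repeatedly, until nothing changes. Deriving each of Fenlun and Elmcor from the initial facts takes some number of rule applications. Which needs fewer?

Fenlun

Fenlun: With Talond and Eldrun, Ondird is earned (Rule 1). With Ondird, Eldrun, and Talond, Orbxel is earned (Rule 8). With Eldrun, Orbxel, and Talond, Fenlun is earned (Rule 4). [3 rule applications]
Elmcor: With Talond and Eldrun, Ondird is earned (Rule 1). With Ondird, Eldrun, and Talond, Orbxel is earned (Rule 8). With Eldrun, Orbxel, and Talond, Fenlun is earned (Rule 4). With Orbxel, Talond, and Fenlun, Elmcor is earned (Rule 7). [4 rule applications]
Fenlun needs fewer.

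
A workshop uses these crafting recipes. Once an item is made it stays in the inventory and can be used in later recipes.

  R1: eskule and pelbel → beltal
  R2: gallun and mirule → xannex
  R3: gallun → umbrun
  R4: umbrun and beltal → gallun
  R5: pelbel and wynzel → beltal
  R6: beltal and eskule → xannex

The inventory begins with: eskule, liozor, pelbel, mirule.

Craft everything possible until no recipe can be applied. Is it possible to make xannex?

Using R1, eskule and pelbel make beltal.
beltal and eskule → xannex (R6).

Yes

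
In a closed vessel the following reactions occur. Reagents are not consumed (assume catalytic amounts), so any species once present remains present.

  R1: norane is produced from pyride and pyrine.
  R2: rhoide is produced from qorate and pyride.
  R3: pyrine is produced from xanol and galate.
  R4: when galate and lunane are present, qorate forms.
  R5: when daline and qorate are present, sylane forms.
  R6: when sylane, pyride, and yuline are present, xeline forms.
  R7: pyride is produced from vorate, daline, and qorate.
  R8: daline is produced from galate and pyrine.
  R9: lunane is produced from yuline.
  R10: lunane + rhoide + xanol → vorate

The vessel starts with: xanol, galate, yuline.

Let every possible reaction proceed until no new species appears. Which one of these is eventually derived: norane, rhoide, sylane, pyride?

sylane

xanol and galate present → pyrine forms (R3).
yuline present → lunane forms (R9).
galate and lunane present → qorate forms (R4).
galate and pyrine present → daline forms (R8).
daline and qorate present → sylane forms (R5).
norane would need pyride and pyrine (R1), but pyride never forms. rhoide would need qorate and pyride (R2), but pyride never forms. pyride would need vorate, daline, and qorate (R7), but vorate never forms.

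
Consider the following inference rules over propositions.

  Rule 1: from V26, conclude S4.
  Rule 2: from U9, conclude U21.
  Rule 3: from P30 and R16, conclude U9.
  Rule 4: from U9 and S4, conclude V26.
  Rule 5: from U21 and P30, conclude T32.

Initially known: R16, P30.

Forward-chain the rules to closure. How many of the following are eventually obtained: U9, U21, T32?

P30 and R16 hold, so U9 follows (Rule 3).
U9 holds, so U21 follows (Rule 2).
From U21 and P30, Rule 5 gives T32.
U9: reached.
U21: reached.
T32: reached.
All 3 are reached.

3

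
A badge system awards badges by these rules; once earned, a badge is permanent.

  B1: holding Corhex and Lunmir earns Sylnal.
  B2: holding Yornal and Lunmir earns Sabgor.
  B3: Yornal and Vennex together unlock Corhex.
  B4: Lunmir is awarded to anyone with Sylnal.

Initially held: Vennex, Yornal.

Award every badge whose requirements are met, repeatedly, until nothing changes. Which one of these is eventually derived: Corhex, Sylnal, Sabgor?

With Yornal and Vennex, Corhex is earned (B3).
Sylnal would need Corhex and Lunmir (B1), but Lunmir is never earned. Sabgor would need Yornal and Lunmir (B2), but Lunmir is never earned.

Corhex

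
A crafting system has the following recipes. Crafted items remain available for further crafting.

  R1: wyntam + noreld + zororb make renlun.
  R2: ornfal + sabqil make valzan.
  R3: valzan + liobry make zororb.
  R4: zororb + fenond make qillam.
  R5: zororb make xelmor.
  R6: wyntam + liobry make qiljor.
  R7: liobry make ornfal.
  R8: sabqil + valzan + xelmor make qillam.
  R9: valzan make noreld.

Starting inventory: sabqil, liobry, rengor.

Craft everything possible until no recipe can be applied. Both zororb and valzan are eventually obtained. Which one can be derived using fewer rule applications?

valzan

valzan: Using R7, liobry makes ornfal. Using R2, ornfal and sabqil make valzan. [2 rule applications]
zororb: Using R7, liobry makes ornfal. ornfal + sabqil → valzan (R2). valzan + liobry → zororb (R3). [3 rule applications]
valzan needs fewer.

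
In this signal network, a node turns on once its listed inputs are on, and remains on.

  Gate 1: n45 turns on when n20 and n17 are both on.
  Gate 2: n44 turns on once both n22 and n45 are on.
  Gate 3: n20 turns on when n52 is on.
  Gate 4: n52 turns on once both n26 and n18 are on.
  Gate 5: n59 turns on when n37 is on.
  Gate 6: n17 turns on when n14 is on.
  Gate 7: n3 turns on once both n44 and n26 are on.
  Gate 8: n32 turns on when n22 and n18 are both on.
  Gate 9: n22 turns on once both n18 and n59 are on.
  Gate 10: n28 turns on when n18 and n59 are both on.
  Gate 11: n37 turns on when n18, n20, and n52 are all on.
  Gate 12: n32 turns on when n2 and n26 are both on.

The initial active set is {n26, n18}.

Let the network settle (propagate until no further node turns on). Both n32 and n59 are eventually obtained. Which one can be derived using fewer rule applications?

n59: Gate 4: n26 and n18 on → n52 on. Gate 3: n52 on → n20 on. n18, n20, and n52 are on, so n37 turns on (Gate 11). n37 is on, so n59 turns on (Gate 5). [4 rule applications]
n32: Gate 4: n26 and n18 on → n52 on. n52 is on, so n20 turns on (Gate 3). n18, n20, and n52 are on, so n37 turns on (Gate 11). Gate 5: n37 on → n59 on. n18 and n59 are on, so n22 turns on (Gate 9). Gate 8: n22 and n18 on → n32 on. [6 rule applications]
n59 needs fewer.

n59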